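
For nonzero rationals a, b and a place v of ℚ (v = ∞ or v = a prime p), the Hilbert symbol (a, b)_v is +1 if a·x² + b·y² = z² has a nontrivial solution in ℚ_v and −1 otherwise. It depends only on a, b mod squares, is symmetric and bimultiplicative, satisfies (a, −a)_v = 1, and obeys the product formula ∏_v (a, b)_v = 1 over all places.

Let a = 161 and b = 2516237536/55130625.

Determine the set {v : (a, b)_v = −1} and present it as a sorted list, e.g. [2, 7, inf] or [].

[]

(a, b) ≡ (161, 46) mod (ℚ^×)²; places V = {2, 3, 5, 7, 11, 23, 43, ∞}.
(a,b)_43: α=0, u≡32; β=4, v≡2 (mod 43); (32|43)=-1, (2|43)=-1; sign (−1)^0·-1^4·-1^0 = +1.
(a,b)_2: α=0, β=5; u≡1, v≡7 (mod 8); ε(u)ε(v)=0·1, αω(v)=0·0, βω(u)=5·0; sum ≡ 0  ⇒  +1.
(a,b)_7: α=1, u≡2; β=0, v≡2 (mod 7); (2|7)=+1, (2|7)=+1; sign (−1)^0·+1^0·+1^1 = +1.
(a,b)_3: α=0, u≡2; β=-6, v≡1 (mod 3); (2|3)=-1, (1|3)=+1; sign (−1)^0·-1^-6·+1^0 = +1.
(a,b)_23: α=1, u≡7; β=1, v≡1 (mod 23); (7|23)=-1, (1|23)=+1; sign (−1)^1·-1^1·+1^1 = +1.
(a,b)_5: α=0, u≡1; β=-4, v≡4 (mod 5); (1|5)=+1, (4|5)=+1; sign (−1)^0·+1^-4·+1^0 = +1.
(a,b)_11: α=0, u≡7; β=-2, v≡2 (mod 11); (7|11)=-1, (2|11)=-1; sign (−1)^0·-1^-2·-1^0 = +1.
(a,b)_∞: sgn(161)=+, sgn(46)=+, so +1.
Ram(a, b) = ∅: the form 161·x² + 46·y² − z² is isotropic over every ℚ_v, so by Hasse–Minkowski it is isotropic over ℚ.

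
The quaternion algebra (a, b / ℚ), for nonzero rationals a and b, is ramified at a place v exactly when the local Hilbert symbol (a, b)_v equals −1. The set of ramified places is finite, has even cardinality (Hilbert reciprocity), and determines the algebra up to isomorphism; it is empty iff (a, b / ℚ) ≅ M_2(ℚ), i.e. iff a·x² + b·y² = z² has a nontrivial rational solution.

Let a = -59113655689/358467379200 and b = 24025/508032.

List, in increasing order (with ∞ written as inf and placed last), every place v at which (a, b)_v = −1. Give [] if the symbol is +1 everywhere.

Mod squares: a ≡ -2, b ≡ 2. Check v ∈ {∞, 2, 3, 5, 7, 11, 23, 31}.
v=2: v_2(a)=-13, v_2(b)=-7; units ≡ 7, 1 (mod 8); ε·ε+αω+βω = 1·0+-13·0+-7·0 ≡ 0  ⇒  (a,b)_2 = +1.
v=5: a=5^-2·(≡2), b=5^2·(≡3) mod 5; (2|5)=-1, (3|5)=-1; (−1)^{-2·2·2}·(-1)^2·(-1)^-2 = +1.
v=∞: -2 < 0 and 2 > 0  ⇒  (a,b)_∞ = +1.
v=7: a=7^-4·(≡3), b=7^-2·(≡1) mod 7; (3|7)=-1, (1|7)=+1; (−1)^{-4·-2·3}·(-1)^-2·(+1)^-4 = +1.
v=3: a=3^-6·(≡1), b=3^-4·(≡2) mod 3; (1|3)=+1, (2|3)=-1; (−1)^{-6·-4·1}·(+1)^-4·(-1)^-6 = +1.
v=11: a=11^2·(≡4), b=11^0·(≡7) mod 11; (4|11)=+1, (7|11)=-1; (−1)^{2·0·5}·(+1)^0·(-1)^2 = +1.
v=23: a=23^2·(≡17), b=23^0·(≡16) mod 23; (17|23)=-1, (16|23)=+1; (−1)^{2·0·11}·(-1)^0·(+1)^2 = +1.
v=31: a=31^4·(≡26), b=31^2·(≡14) mod 31; (26|31)=-1, (14|31)=+1; (−1)^{4·2·15}·(-1)^2·(+1)^4 = +1.
Ram(a, b) = ∅: the form -2·x² + 2·y² − z² is isotropic over every ℚ_v, so by Hasse–Minkowski it is isotropic over ℚ.

[]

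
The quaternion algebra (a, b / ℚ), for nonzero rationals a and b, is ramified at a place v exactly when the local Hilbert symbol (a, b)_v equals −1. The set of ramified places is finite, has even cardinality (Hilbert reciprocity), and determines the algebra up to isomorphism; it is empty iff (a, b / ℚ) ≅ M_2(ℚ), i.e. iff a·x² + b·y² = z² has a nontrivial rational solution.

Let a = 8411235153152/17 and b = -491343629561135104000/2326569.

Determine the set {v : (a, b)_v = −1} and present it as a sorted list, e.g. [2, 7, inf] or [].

[13, 19]

(a, b) ≡ (7429, -1826565) mod (ℚ^×)²; places V = {2, 3, 5, 7, 13, 17, 19, 23, 29, ∞}.
(a,b)_5: α=0, u≡1; β=3, v≡2 (mod 5); (1|5)=+1, (2|5)=-1; sign (−1)^0·+1^3·-1^0 = +1.
(a,b)_∞: sgn(7429)=+, sgn(-1826565)=−, so +1.
(a,b)_29: α=2, u≡24; β=3, v≡19 (mod 29); (24|29)=+1, (19|29)=-1; sign (−1)^0·+1^3·-1^2 = +1.
(a,b)_19: α=1, u≡11; β=-1, v≡11 (mod 19); (11|19)=+1, (11|19)=+1; sign (−1)^1·+1^-1·+1^1 = -1.
(a,b)_13: α=2, u≡2; β=3, v≡1 (mod 13); (2|13)=-1, (1|13)=+1; sign (−1)^0·-1^3·+1^2 = -1.
(a,b)_23: α=3, u≡1; β=4, v≡9 (mod 23); (1|23)=+1, (9|23)=+1; sign (−1)^0·+1^4·+1^3 = +1.
(a,b)_2: α=8, β=18; u≡5, v≡3 (mod 8); ε(u)ε(v)=0·1, αω(v)=8·1, βω(u)=18·1; sum ≡ 0  ⇒  +1.
(a,b)_7: α=0, u≡2; β=-4, v≡4 (mod 7); (2|7)=+1, (4|7)=+1; sign (−1)^0·+1^-4·+1^0 = +1.
(a,b)_3: α=0, u≡1; β=-1, v≡1 (mod 3); (1|3)=+1, (1|3)=+1; sign (−1)^0·+1^-1·+1^0 = +1.
(a,b)_17: α=-1, u≡12; β=-1, v≡11 (mod 17); (12|17)=-1, (11|17)=-1; sign (−1)^0·-1^-1·-1^-1 = +1.
|Ram(7429, -1826565)| = 2, even; anisotropic at {13, 19}.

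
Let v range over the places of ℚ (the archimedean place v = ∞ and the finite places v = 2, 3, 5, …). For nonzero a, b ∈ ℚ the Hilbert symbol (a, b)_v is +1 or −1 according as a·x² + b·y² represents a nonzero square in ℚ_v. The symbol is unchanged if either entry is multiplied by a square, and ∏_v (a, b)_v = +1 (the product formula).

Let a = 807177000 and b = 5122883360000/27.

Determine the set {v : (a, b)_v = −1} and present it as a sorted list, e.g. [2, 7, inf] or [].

Mod squares: a ≡ 570, b ≡ 6783. Check v ∈ {∞, 2, 3, 5, 7, 17, 19}.
v=7: a=7^2·(≡5), b=7^3·(≡5) mod 7; (5|7)=-1, (5|7)=-1; (−1)^{2·3·3}·(-1)^3·(-1)^2 = -1.
v=∞: 570 > 0 and 6783 > 0  ⇒  (a,b)_∞ = +1.
v=19: a=19^1·(≡7), b=19^1·(≡18) mod 19; (7|19)=+1, (18|19)=-1; (−1)^{1·1·9}·(+1)^1·(-1)^1 = +1.
v=3: a=3^1·(≡1), b=3^-3·(≡2) mod 3; (1|3)=+1, (2|3)=-1; (−1)^{1·-3·1}·(+1)^-3·(-1)^1 = +1.
v=5: a=5^3·(≡1), b=5^4·(≡3) mod 5; (1|5)=+1, (3|5)=-1; (−1)^{3·4·2}·(+1)^4·(-1)^3 = -1.
v=17: a=17^2·(≡2), b=17^3·(≡1) mod 17; (2|17)=+1, (1|17)=+1; (−1)^{2·3·8}·(+1)^3·(+1)^2 = +1.
v=2: v_2(a)=3, v_2(b)=8; units ≡ 5, 7 (mod 8); ε·ε+αω+βω = 0·1+3·0+8·1 ≡ 0  ⇒  (a,b)_2 = +1.
Ram(570, 6783) = {5, 7}; no ℚ_5-point on the conic.

[5, 7]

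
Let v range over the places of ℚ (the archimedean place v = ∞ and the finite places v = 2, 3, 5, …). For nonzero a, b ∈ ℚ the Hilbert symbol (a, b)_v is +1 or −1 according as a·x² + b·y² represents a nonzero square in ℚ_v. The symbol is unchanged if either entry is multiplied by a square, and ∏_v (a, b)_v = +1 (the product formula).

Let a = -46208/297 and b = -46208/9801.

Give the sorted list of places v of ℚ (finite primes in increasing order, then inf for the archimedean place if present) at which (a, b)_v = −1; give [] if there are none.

Mod squares: a ≡ -66, b ≡ -2. Check v ∈ {∞, 2, 3, 11, 19}.
v=11: a=11^-1·(≡5), b=11^-2·(≡9) mod 11; (5|11)=+1, (9|11)=+1; (−1)^{-1·-2·5}·(+1)^-2·(+1)^-1 = +1.
v=3: a=3^-3·(≡2), b=3^-4·(≡1) mod 3; (2|3)=-1, (1|3)=+1; (−1)^{-3·-4·1}·(-1)^-4·(+1)^-3 = +1.
v=∞: -66 < 0 and -2 < 0  ⇒  (a,b)_∞ = -1.
v=2: v_2(a)=7, v_2(b)=7; units ≡ 7, 7 (mod 8); ε·ε+αω+βω = 1·1+7·0+7·0 ≡ 1  ⇒  (a,b)_2 = -1.
v=19: a=19^2·(≡2), b=19^2·(≡11) mod 19; (2|19)=-1, (11|19)=+1; (−1)^{2·2·9}·(-1)^2·(+1)^2 = +1.
(-66, -2 / ℚ) ramifies at {2, ∞}: a division algebra.

[2, inf]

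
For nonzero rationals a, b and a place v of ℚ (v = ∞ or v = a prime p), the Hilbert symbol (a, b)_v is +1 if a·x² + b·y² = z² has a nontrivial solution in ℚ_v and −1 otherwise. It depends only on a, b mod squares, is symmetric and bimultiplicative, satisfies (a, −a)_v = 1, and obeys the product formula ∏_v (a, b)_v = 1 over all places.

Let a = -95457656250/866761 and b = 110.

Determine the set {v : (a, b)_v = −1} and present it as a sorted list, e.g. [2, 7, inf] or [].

[3, 11]

Mod squares: a ≡ -5610, b ≡ 110. Check v ∈ {∞, 2, 3, 5, 7, 11, 17, 19}.
v=11: a=11^3·(≡8), b=11^1·(≡10) mod 11; (8|11)=-1, (10|11)=-1; (−1)^{3·1·5}·(-1)^1·(-1)^3 = -1.
v=2: v_2(a)=1, v_2(b)=1; units ≡ 3, 7 (mod 8); ε·ε+αω+βω = 1·1+1·0+1·1 ≡ 0  ⇒  (a,b)_2 = +1.
v=7: a=7^-4·(≡4), b=7^0·(≡5) mod 7; (4|7)=+1, (5|7)=-1; (−1)^{-4·0·3}·(+1)^0·(-1)^-4 = +1.
v=5: a=5^7·(≡2), b=5^1·(≡2) mod 5; (2|5)=-1, (2|5)=-1; (−1)^{7·1·2}·(-1)^1·(-1)^7 = +1.
v=3: a=3^3·(≡2), b=3^0·(≡2) mod 3; (2|3)=-1, (2|3)=-1; (−1)^{3·0·1}·(-1)^0·(-1)^3 = -1.
v=19: a=19^-2·(≡8), b=19^0·(≡15) mod 19; (8|19)=-1, (15|19)=-1; (−1)^{-2·0·9}·(-1)^0·(-1)^-2 = +1.
v=17: a=17^1·(≡14), b=17^0·(≡8) mod 17; (14|17)=-1, (8|17)=+1; (−1)^{1·0·8}·(-1)^0·(+1)^1 = +1.
v=∞: -5610 < 0 and 110 > 0  ⇒  (a,b)_∞ = +1.
|Ram(-5610, 110)| = 2, even; anisotropic at {3, 11}.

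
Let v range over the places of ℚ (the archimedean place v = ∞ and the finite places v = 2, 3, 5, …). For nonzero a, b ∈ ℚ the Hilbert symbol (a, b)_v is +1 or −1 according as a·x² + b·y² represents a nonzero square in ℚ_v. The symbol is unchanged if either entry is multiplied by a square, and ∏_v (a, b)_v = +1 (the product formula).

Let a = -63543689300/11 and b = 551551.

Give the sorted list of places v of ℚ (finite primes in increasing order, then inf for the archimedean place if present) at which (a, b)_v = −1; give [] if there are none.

Mod squares: a ≡ -23023, b ≡ 551551. Check v ∈ {∞, 2, 5, 7, 11, 13, 19, 23, 29}.
v=29: a=29^2·(≡26), b=29^1·(≡24) mod 29; (26|29)=-1, (24|29)=+1; (−1)^{2·1·14}·(-1)^1·(+1)^2 = -1.
v=11: a=11^-1·(≡8), b=11^1·(≡3) mod 11; (8|11)=-1, (3|11)=+1; (−1)^{-1·1·5}·(-1)^1·(+1)^-1 = +1.
v=23: a=23^1·(≡7), b=23^0·(≡11) mod 23; (7|23)=-1, (11|23)=-1; (−1)^{1·0·11}·(-1)^0·(-1)^1 = -1.
v=5: a=5^2·(≡3), b=5^0·(≡1) mod 5; (3|5)=-1, (1|5)=+1; (−1)^{2·0·2}·(-1)^0·(+1)^2 = +1.
v=13: a=13^1·(≡10), b=13^1·(≡8) mod 13; (10|13)=+1, (8|13)=-1; (−1)^{1·1·6}·(+1)^1·(-1)^1 = -1.
v=19: a=19^2·(≡7), b=19^1·(≡16) mod 19; (7|19)=+1, (16|19)=+1; (−1)^{2·1·9}·(+1)^1·(+1)^2 = +1.
v=2: v_2(a)=2, v_2(b)=0; units ≡ 1, 7 (mod 8); ε·ε+αω+βω = 0·1+2·0+0·0 ≡ 0  ⇒  (a,b)_2 = +1.
v=7: a=7^1·(≡4), b=7^1·(≡1) mod 7; (4|7)=+1, (1|7)=+1; (−1)^{1·1·3}·(+1)^1·(+1)^1 = -1.
v=∞: -23023 < 0 and 551551 > 0  ⇒  (a,b)_∞ = +1.
Ram(-23023, 551551) = {7, 13, 23, 29}; no ℚ_7-point on the conic.

[7, 13, 23, 29]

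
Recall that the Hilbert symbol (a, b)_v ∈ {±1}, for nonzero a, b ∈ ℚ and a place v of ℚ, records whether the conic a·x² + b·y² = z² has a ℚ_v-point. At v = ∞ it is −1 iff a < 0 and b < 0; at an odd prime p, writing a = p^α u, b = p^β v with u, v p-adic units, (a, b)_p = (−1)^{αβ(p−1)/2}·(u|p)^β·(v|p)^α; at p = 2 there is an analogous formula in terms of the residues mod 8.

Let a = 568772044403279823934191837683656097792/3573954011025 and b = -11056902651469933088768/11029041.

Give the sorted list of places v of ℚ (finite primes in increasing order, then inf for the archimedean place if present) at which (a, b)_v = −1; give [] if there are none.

Mod squares: a ≡ 12427387, b ≡ -713. Check v ∈ {∞, 2, 3, 5, 7, 19, 23, 29, 31, 41, 43, 53}.
v=2: v_2(a)=16, v_2(b)=12; units ≡ 3, 7 (mod 8); ε·ε+αω+βω = 1·1+16·0+12·1 ≡ 1  ⇒  (a,b)_2 = -1.
v=7: a=7^7·(≡1), b=7^4·(≡4) mod 7; (1|7)=+1, (4|7)=+1; (−1)^{7·4·3}·(+1)^4·(+1)^7 = +1.
v=23: a=23^2·(≡6), b=23^1·(≡21) mod 23; (6|23)=+1, (21|23)=-1; (−1)^{2·1·11}·(+1)^1·(-1)^2 = +1.
v=43: a=43^3·(≡16), b=43^2·(≡5) mod 43; (16|43)=+1, (5|43)=-1; (−1)^{3·2·21}·(+1)^2·(-1)^3 = -1.
v=29: a=29^4·(≡27), b=29^2·(≡21) mod 29; (27|29)=-1, (21|29)=-1; (−1)^{4·2·14}·(-1)^2·(-1)^4 = +1.
v=19: a=19^5·(≡9), b=19^2·(≡4) mod 19; (9|19)=+1, (4|19)=+1; (−1)^{5·2·9}·(+1)^2·(+1)^5 = +1.
v=∞: 12427387 > 0 and -713 < 0  ⇒  (a,b)_∞ = +1.
v=53: a=53^3·(≡11), b=53^2·(≡29) mod 53; (11|53)=+1, (29|53)=+1; (−1)^{3·2·26}·(+1)^2·(+1)^3 = +1.
v=41: a=41^-1·(≡14), b=41^-2·(≡32) mod 41; (14|41)=-1, (32|41)=+1; (−1)^{-1·-2·20}·(-1)^-2·(+1)^-1 = +1.
v=3: a=3^-20·(≡1), b=3^-8·(≡1) mod 3; (1|3)=+1, (1|3)=+1; (−1)^{-20·-8·1}·(+1)^-8·(+1)^-20 = +1.
v=5: a=5^-2·(≡2), b=5^0·(≡2) mod 5; (2|5)=-1, (2|5)=-1; (−1)^{-2·0·2}·(-1)^0·(-1)^-2 = +1.
v=31: a=31^2·(≡19), b=31^1·(≡2) mod 31; (19|31)=+1, (2|31)=+1; (−1)^{2·1·15}·(+1)^1·(+1)^2 = +1.
Ram(12427387, -713) = {2, 43}; no ℚ_2-point on the conic.

[2, 43]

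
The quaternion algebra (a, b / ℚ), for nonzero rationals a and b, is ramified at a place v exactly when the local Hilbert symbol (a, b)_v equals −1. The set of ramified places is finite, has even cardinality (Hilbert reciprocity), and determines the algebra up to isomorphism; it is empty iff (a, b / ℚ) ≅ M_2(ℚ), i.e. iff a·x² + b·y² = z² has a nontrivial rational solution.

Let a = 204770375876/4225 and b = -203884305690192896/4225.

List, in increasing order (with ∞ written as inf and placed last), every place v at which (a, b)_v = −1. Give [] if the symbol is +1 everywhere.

[19, 47]

(a, b) ≡ (440249, -899) mod (ℚ^×)²; places V = {2, 5, 11, 13, 17, 19, 29, 31, 47, ∞}.
(a,b)_17: α=1, u≡14; β=2, v≡2 (mod 17); (14|17)=-1, (2|17)=+1; sign (−1)^0·-1^2·+1^1 = +1.
(a,b)_29: α=1, u≡27; β=1, v≡2 (mod 29); (27|29)=-1, (2|29)=-1; sign (−1)^0·-1^1·-1^1 = +1.
(a,b)_31: α=2, u≡7; β=3, v≡18 (mod 31); (7|31)=+1, (18|31)=+1; sign (−1)^0·+1^3·+1^2 = +1.
(a,b)_∞: sgn(440249)=+, sgn(-899)=−, so +1.
(a,b)_2: α=2, β=10; u≡1, v≡5 (mod 8); ε(u)ε(v)=0·0, αω(v)=2·1, βω(u)=10·0; sum ≡ 0  ⇒  +1.
(a,b)_11: α=2, u≡2; β=0, v≡1 (mod 11); (2|11)=-1, (1|11)=+1; sign (−1)^0·-1^0·+1^2 = +1.
(a,b)_13: α=-2, u≡12; β=-2, v≡2 (mod 13); (12|13)=+1, (2|13)=-1; sign (−1)^0·+1^-2·-1^-2 = +1.
(a,b)_19: α=1, u≡3; β=2, v≡8 (mod 19); (3|19)=-1, (8|19)=-1; sign (−1)^0·-1^2·-1^1 = -1.
(a,b)_47: α=1, u≡4; β=2, v≡46 (mod 47); (4|47)=+1, (46|47)=-1; sign (−1)^0·+1^2·-1^1 = -1.
(a,b)_5: α=-2, u≡4; β=-2, v≡1 (mod 5); (4|5)=+1, (1|5)=+1; sign (−1)^0·+1^-2·+1^-2 = +1.
Ram(440249, -899) = {19, 47}; no ℚ_19-point on the conic.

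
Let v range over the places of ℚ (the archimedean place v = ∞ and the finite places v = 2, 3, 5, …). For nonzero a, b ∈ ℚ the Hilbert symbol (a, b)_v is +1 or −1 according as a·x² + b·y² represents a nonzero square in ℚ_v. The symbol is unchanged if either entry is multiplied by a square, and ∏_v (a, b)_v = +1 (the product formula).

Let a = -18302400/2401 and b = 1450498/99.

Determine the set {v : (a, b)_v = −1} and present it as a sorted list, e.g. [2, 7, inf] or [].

[31, 41]

Mod squares: a ≡ -1271, b ≡ 902. Check v ∈ {∞, 2, 3, 5, 7, 11, 19, 31, 41}.
v=11: a=11^0·(≡9), b=11^-1·(≡3) mod 11; (9|11)=+1, (3|11)=+1; (−1)^{0·-1·5}·(+1)^-1·(+1)^0 = +1.
v=7: a=7^-4·(≡3), b=7^2·(≡6) mod 7; (3|7)=-1, (6|7)=-1; (−1)^{-4·2·3}·(-1)^2·(-1)^-4 = +1.
v=5: a=5^2·(≡4), b=5^0·(≡2) mod 5; (4|5)=+1, (2|5)=-1; (−1)^{2·0·2}·(+1)^0·(-1)^2 = +1.
v=2: v_2(a)=6, v_2(b)=1; units ≡ 1, 3 (mod 8); ε·ε+αω+βω = 0·1+6·1+1·0 ≡ 0  ⇒  (a,b)_2 = +1.
v=41: a=41^1·(≡36), b=41^1·(≡19) mod 41; (36|41)=+1, (19|41)=-1; (−1)^{1·1·20}·(+1)^1·(-1)^1 = -1.
v=19: a=19^0·(≡13), b=19^2·(≡7) mod 19; (13|19)=-1, (7|19)=+1; (−1)^{0·2·9}·(-1)^2·(+1)^0 = +1.
v=∞: -1271 < 0 and 902 > 0  ⇒  (a,b)_∞ = +1.
v=3: a=3^2·(≡1), b=3^-2·(≡2) mod 3; (1|3)=+1, (2|3)=-1; (−1)^{2·-2·1}·(+1)^-2·(-1)^2 = +1.
v=31: a=31^1·(≡24), b=31^0·(≡22) mod 31; (24|31)=-1, (22|31)=-1; (−1)^{1·0·15}·(-1)^0·(-1)^1 = -1.
(-1271, 902 / ℚ) ramifies at {31, 41}: a division algebra.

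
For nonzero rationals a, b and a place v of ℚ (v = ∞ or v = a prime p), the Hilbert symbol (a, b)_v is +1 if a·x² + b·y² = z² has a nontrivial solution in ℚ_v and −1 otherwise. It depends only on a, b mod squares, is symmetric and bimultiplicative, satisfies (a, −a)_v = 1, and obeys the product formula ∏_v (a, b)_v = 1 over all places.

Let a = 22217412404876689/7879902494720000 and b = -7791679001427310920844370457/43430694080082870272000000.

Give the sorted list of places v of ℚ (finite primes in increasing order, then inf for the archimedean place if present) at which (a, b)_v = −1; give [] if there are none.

[3, 11, 13, 23]

(a, b) ≡ (55913, -561) mod (ℚ^×)²; places V = {2, 3, 5, 7, 11, 13, 17, 23, 29, ∞}.
(a,b)_29: α=-4, u≡22; β=-6, v≡19 (mod 29); (22|29)=+1, (19|29)=-1; sign (−1)^0·+1^-6·-1^-4 = +1.
(a,b)_5: α=-4, u≡2; β=-6, v≡1 (mod 5); (2|5)=-1, (1|5)=+1; sign (−1)^0·-1^-6·+1^-4 = +1.
(a,b)_∞: sgn(55913)=+, sgn(-561)=−, so +1.
(a,b)_13: α=11, u≡2; β=18, v≡6 (mod 13); (2|13)=-1, (6|13)=-1; sign (−1)^0·-1^18·-1^11 = -1.
(a,b)_3: α=0, u≡2; β=5, v≡2 (mod 3); (2|3)=-1, (2|3)=-1; sign (−1)^0·-1^5·-1^0 = -1.
(a,b)_17: α=-1, u≡16; β=-1, v≡1 (mod 17); (16|17)=+1, (1|17)=+1; sign (−1)^0·+1^-1·+1^-1 = +1.
(a,b)_7: α=2, u≡2; β=2, v≡5 (mod 7); (2|7)=+1, (5|7)=-1; sign (−1)^0·+1^2·-1^2 = +1.
(a,b)_23: α=1, u≡18; β=2, v≡15 (mod 23); (18|23)=+1, (15|23)=-1; sign (−1)^0·+1^2·-1^1 = -1.
(a,b)_2: α=-20, β=-38; u≡1, v≡7 (mod 8); ε(u)ε(v)=0·1, αω(v)=-20·0, βω(u)=-38·0; sum ≡ 0  ⇒  +1.
(a,b)_11: α=1, u≡4; β=1, v≡5 (mod 11); (4|11)=+1, (5|11)=+1; sign (−1)^1·+1^1·+1^1 = -1.
|Ram(55913, -561)| = 4, even; anisotropic at {3, 11, 13, 23}.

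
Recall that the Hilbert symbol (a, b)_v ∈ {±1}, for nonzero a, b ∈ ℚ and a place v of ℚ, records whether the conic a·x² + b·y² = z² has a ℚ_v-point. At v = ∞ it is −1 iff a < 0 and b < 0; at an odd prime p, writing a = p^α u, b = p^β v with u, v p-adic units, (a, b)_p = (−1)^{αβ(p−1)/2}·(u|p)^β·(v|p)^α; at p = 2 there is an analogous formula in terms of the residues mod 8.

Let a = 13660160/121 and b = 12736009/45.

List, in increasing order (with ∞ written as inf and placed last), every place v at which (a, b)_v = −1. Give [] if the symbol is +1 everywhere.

[5, 11, 13, 17, 23, 29]

Mod squares: a ≡ 3335, b ≡ 376805. Check v ∈ {∞, 2, 3, 5, 11, 13, 17, 23, 29, 31}.
v=11: a=11^-2·(≡8), b=11^1·(≡3) mod 11; (8|11)=-1, (3|11)=+1; (−1)^{-2·1·5}·(-1)^1·(+1)^-2 = -1.
v=31: a=31^0·(≡7), b=31^1·(≡13) mod 31; (7|31)=+1, (13|31)=-1; (−1)^{0·1·15}·(+1)^1·(-1)^0 = +1.
v=5: a=5^1·(≡2), b=5^-1·(≡1) mod 5; (2|5)=-1, (1|5)=+1; (−1)^{1·-1·2}·(-1)^-1·(+1)^1 = -1.
v=3: a=3^0·(≡2), b=3^-2·(≡2) mod 3; (2|3)=-1, (2|3)=-1; (−1)^{0·-2·1}·(-1)^-2·(-1)^0 = +1.
v=29: a=29^1·(≡16), b=29^0·(≡14) mod 29; (16|29)=+1, (14|29)=-1; (−1)^{1·0·14}·(+1)^0·(-1)^1 = -1.
v=∞: 3335 > 0 and 376805 > 0  ⇒  (a,b)_∞ = +1.
v=17: a=17^0·(≡7), b=17^1·(≡5) mod 17; (7|17)=-1, (5|17)=-1; (−1)^{0·1·8}·(-1)^1·(-1)^0 = -1.
v=13: a=13^0·(≡5), b=13^3·(≡2) mod 13; (5|13)=-1, (2|13)=-1; (−1)^{0·3·6}·(-1)^3·(-1)^0 = -1.
v=2: v_2(a)=12, v_2(b)=0; units ≡ 7, 5 (mod 8); ε·ε+αω+βω = 1·0+12·1+0·0 ≡ 0  ⇒  (a,b)_2 = +1.
v=23: a=23^1·(≡10), b=23^0·(≡11) mod 23; (10|23)=-1, (11|23)=-1; (−1)^{1·0·11}·(-1)^0·(-1)^1 = -1.
|Ram(3335, 376805)| = 6, even; anisotropic at {5, 11, 13, 17, 23, 29}.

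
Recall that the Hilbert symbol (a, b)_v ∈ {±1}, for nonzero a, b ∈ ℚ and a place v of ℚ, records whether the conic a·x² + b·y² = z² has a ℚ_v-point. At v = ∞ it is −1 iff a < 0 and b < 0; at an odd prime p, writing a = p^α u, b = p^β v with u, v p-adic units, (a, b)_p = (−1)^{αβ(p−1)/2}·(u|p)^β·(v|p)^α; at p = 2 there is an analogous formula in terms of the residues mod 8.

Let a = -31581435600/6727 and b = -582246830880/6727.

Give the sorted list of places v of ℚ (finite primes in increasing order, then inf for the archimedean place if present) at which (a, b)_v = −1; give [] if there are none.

Mod squares: a ≡ -3003, b ≡ -910. Check v ∈ {∞, 2, 3, 5, 7, 11, 13, 31}.
v=3: a=3^3·(≡1), b=3^4·(≡2) mod 3; (1|3)=+1, (2|3)=-1; (−1)^{3·4·1}·(+1)^4·(-1)^3 = -1.
v=13: a=13^3·(≡9), b=13^5·(≡5) mod 13; (9|13)=+1, (5|13)=-1; (−1)^{3·5·6}·(+1)^5·(-1)^3 = -1.
v=∞: -3003 < 0 and -910 < 0  ⇒  (a,b)_∞ = -1.
v=31: a=31^-2·(≡4), b=31^-2·(≡14) mod 31; (4|31)=+1, (14|31)=+1; (−1)^{-2·-2·15}·(+1)^-2·(+1)^-2 = +1.
v=11: a=11^3·(≡10), b=11^2·(≡4) mod 11; (10|11)=-1, (4|11)=+1; (−1)^{3·2·5}·(-1)^2·(+1)^3 = +1.
v=7: a=7^-1·(≡3), b=7^-1·(≡3) mod 7; (3|7)=-1, (3|7)=-1; (−1)^{-1·-1·3}·(-1)^-1·(-1)^-1 = -1.
v=5: a=5^2·(≡3), b=5^1·(≡2) mod 5; (3|5)=-1, (2|5)=-1; (−1)^{2·1·2}·(-1)^1·(-1)^2 = -1.
v=2: v_2(a)=4, v_2(b)=5; units ≡ 5, 1 (mod 8); ε·ε+αω+βω = 0·0+4·0+5·1 ≡ 1  ⇒  (a,b)_2 = -1.
(-3003, -910 / ℚ) ramifies at {2, 3, 5, 7, 13, ∞}: a division algebra.

[2, 3, 5, 7, 13, inf]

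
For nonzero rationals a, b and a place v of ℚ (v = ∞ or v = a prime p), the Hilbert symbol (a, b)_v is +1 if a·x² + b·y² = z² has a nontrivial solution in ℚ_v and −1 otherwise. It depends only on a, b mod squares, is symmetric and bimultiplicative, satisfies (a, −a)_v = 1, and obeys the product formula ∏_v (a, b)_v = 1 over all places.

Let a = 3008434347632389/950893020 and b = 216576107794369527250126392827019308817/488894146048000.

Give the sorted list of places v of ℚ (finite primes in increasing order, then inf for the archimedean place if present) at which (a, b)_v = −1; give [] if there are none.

[2, 5, 17, 31]

Mod squares: a ≡ 1418395, b ≡ 1890720535. Check v ∈ {∞, 2, 3, 5, 7, 11, 13, 17, 31, 37, 41, 43, 47}.
v=7: a=7^-2·(≡3), b=7^-2·(≡2) mod 7; (3|7)=-1, (2|7)=+1; (−1)^{-2·-2·3}·(-1)^-2·(+1)^-2 = +1.
v=41: a=41^1·(≡37), b=41^3·(≡23) mod 41; (37|41)=+1, (23|41)=+1; (−1)^{1·3·20}·(+1)^3·(+1)^1 = +1.
v=13: a=13^4·(≡4), b=13^4·(≡2) mod 13; (4|13)=+1, (2|13)=-1; (−1)^{4·4·6}·(+1)^4·(-1)^4 = +1.
v=∞: 1418395 > 0 and 1890720535 > 0  ⇒  (a,b)_∞ = +1.
v=3: a=3^-6·(≡1), b=3^2·(≡1) mod 3; (1|3)=+1, (1|3)=+1; (−1)^{-6·2·1}·(+1)^2·(+1)^-6 = +1.
v=37: a=37^1·(≡1), b=37^3·(≡33) mod 37; (1|37)=+1, (33|37)=+1; (−1)^{1·3·18}·(+1)^3·(+1)^1 = +1.
v=31: a=31^0·(≡3), b=31^1·(≡5) mod 31; (3|31)=-1, (5|31)=+1; (−1)^{0·1·15}·(-1)^1·(+1)^0 = -1.
v=11: a=11^-3·(≡9), b=11^-7·(≡8) mod 11; (9|11)=+1, (8|11)=-1; (−1)^{-3·-7·5}·(+1)^-7·(-1)^-3 = +1.
v=5: a=5^-1·(≡1), b=5^-3·(≡3) mod 5; (1|5)=+1, (3|5)=-1; (−1)^{-1·-3·2}·(+1)^-3·(-1)^-1 = -1.
v=43: a=43^2·(≡1), b=43^5·(≡38) mod 43; (1|43)=+1, (38|43)=+1; (−1)^{2·5·21}·(+1)^5·(+1)^2 = +1.
v=2: v_2(a)=-2, v_2(b)=-12; units ≡ 3, 7 (mod 8); ε·ε+αω+βω = 1·1+-2·0+-12·1 ≡ 1  ⇒  (a,b)_2 = -1.
v=17: a=17^1·(≡15), b=17^3·(≡10) mod 17; (15|17)=+1, (10|17)=-1; (−1)^{1·3·8}·(+1)^3·(-1)^1 = -1.
v=47: a=47^2·(≡30), b=47^6·(≡30) mod 47; (30|47)=-1, (30|47)=-1; (−1)^{2·6·23}·(-1)^6·(-1)^2 = +1.
Ram(1418395, 1890720535) = {2, 5, 17, 31}; no ℚ_2-point on the conic.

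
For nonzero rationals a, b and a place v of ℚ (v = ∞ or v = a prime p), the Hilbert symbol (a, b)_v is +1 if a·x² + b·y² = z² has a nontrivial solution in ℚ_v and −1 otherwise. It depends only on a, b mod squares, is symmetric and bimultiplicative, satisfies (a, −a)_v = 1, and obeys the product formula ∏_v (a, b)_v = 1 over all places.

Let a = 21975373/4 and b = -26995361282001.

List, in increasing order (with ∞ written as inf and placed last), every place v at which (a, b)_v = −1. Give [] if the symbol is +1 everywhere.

[23, 37]

(a, b) ≡ (448477, -161) mod (ℚ^×)²; places V = {2, 3, 7, 17, 23, 31, 37, ∞}.
(a,b)_17: α=1, u≡10; β=2, v≡2 (mod 17); (10|17)=-1, (2|17)=+1; sign (−1)^0·-1^2·+1^1 = +1.
(a,b)_31: α=1, u≡17; β=2, v≡8 (mod 31); (17|31)=-1, (8|31)=+1; sign (−1)^0·-1^2·+1^1 = +1.
(a,b)_2: α=-2, β=0; u≡5, v≡7 (mod 8); ε(u)ε(v)=0·1, αω(v)=-2·0, βω(u)=0·1; sum ≡ 0  ⇒  +1.
(a,b)_23: α=1, u≡2; β=1, v≡13 (mod 23); (2|23)=+1, (13|23)=+1; sign (−1)^1·+1^1·+1^1 = -1.
(a,b)_∞: sgn(448477)=+, sgn(-161)=−, so +1.
(a,b)_3: α=0, u≡1; β=2, v≡1 (mod 3); (1|3)=+1, (1|3)=+1; sign (−1)^0·+1^2·+1^0 = +1.
(a,b)_37: α=1, u≡29; β=2, v≡14 (mod 37); (29|37)=-1, (14|37)=-1; sign (−1)^0·-1^2·-1^1 = -1.
(a,b)_7: α=2, u≡2; β=3, v≡6 (mod 7); (2|7)=+1, (6|7)=-1; sign (−1)^0·+1^3·-1^2 = +1.
(448477, -161 / ℚ) ramifies at {23, 37}: a division algebra.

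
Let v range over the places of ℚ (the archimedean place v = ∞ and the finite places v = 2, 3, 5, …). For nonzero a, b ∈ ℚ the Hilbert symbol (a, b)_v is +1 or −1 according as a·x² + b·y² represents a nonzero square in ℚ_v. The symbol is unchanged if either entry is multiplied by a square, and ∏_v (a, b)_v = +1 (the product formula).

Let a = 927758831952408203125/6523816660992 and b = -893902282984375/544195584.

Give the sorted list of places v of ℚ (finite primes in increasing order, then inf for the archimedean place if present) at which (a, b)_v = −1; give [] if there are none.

[23, 37]

(a, b) ≡ (131905, -31) mod (ℚ^×)²; places V = {2, 3, 5, 7, 17, 19, 23, 31, 37, ∞}.
(a,b)_2: α=-12, β=-10; u≡1, v≡1 (mod 8); ε(u)ε(v)=0·0, αω(v)=-12·0, βω(u)=-10·0; sum ≡ 0  ⇒  +1.
(a,b)_5: α=9, u≡4; β=6, v≡1 (mod 5); (4|5)=+1, (1|5)=+1; sign (−1)^0·+1^6·+1^9 = +1.
(a,b)_37: α=-1, u≡35; β=0, v≡20 (mod 37); (35|37)=-1, (20|37)=-1; sign (−1)^0·-1^0·-1^-1 = -1.
(a,b)_7: α=2, u≡2; β=2, v≡1 (mod 7); (2|7)=+1, (1|7)=+1; sign (−1)^0·+1^2·+1^2 = +1.
(a,b)_17: α=2, u≡15; β=2, v≡5 (mod 17); (15|17)=+1, (5|17)=-1; sign (−1)^0·+1^2·-1^2 = +1.
(a,b)_19: α=6, u≡1; β=4, v≡16 (mod 19); (1|19)=+1, (16|19)=+1; sign (−1)^0·+1^4·+1^6 = +1.
(a,b)_∞: sgn(131905)=+, sgn(-31)=−, so +1.
(a,b)_31: α=1, u≡9; β=1, v≡21 (mod 31); (9|31)=+1, (21|31)=-1; sign (−1)^1·+1^1·-1^1 = +1.
(a,b)_23: α=1, u≡9; β=0, v≡22 (mod 23); (9|23)=+1, (22|23)=-1; sign (−1)^0·+1^0·-1^1 = -1.
(a,b)_3: α=-16, u≡1; β=-12, v≡2 (mod 3); (1|3)=+1, (2|3)=-1; sign (−1)^0·+1^-12·-1^-16 = +1.
(131905, -31 / ℚ) ramifies at {23, 37}: a division algebra.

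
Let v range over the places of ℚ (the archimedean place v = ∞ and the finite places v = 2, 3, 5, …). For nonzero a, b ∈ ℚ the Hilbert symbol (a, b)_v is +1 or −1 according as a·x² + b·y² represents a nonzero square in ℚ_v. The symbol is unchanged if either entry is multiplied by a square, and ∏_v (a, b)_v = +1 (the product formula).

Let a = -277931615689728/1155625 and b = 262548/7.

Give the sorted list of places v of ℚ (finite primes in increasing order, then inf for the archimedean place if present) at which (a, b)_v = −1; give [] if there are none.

[3, 7, 13, 17]

Mod squares: a ≡ -7, b ≡ 51051. Check v ∈ {∞, 2, 3, 5, 7, 11, 13, 17, 43}.
v=43: a=43^-2·(≡36), b=43^0·(≡17) mod 43; (36|43)=+1, (17|43)=+1; (−1)^{-2·0·21}·(+1)^0·(+1)^-2 = +1.
v=3: a=3^8·(≡2), b=3^3·(≡1) mod 3; (2|3)=-1, (1|3)=+1; (−1)^{8·3·1}·(-1)^3·(+1)^8 = -1.
v=11: a=11^2·(≡1), b=11^1·(≡6) mod 11; (1|11)=+1, (6|11)=-1; (−1)^{2·1·5}·(+1)^1·(-1)^2 = +1.
v=5: a=5^-4·(≡3), b=5^0·(≡4) mod 5; (3|5)=-1, (4|5)=+1; (−1)^{-4·0·2}·(-1)^0·(+1)^-4 = +1.
v=13: a=13^2·(≡2), b=13^1·(≡1) mod 13; (2|13)=-1, (1|13)=+1; (−1)^{2·1·6}·(-1)^1·(+1)^2 = -1.
v=2: v_2(a)=10, v_2(b)=2; units ≡ 1, 3 (mod 8); ε·ε+αω+βω = 0·1+10·1+2·0 ≡ 0  ⇒  (a,b)_2 = +1.
v=17: a=17^2·(≡5), b=17^1·(≡6) mod 17; (5|17)=-1, (6|17)=-1; (−1)^{2·1·8}·(-1)^1·(-1)^2 = -1.
v=∞: -7 < 0 and 51051 > 0  ⇒  (a,b)_∞ = +1.
v=7: a=7^1·(≡6), b=7^-1·(≡6) mod 7; (6|7)=-1, (6|7)=-1; (−1)^{1·-1·3}·(-1)^-1·(-1)^1 = -1.
(-7, 51051 / ℚ) ramifies at {3, 7, 13, 17}: a division algebra.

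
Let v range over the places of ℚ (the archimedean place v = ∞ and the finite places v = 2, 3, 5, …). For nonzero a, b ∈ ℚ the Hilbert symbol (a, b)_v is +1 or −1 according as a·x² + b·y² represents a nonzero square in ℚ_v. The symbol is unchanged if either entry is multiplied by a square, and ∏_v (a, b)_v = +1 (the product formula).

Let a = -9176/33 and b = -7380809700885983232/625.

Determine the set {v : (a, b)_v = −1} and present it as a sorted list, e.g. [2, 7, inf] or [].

(a, b) ≡ (-75702, -34847007) mod (ℚ^×)²; places V = {2, 3, 5, 11, 13, 17, 19, 31, 37, 41, 47, ∞}.
(a,b)_2: α=3, β=12; u≡5, v≡1 (mod 8); ε(u)ε(v)=0·0, αω(v)=3·0, βω(u)=12·1; sum ≡ 0  ⇒  +1.
(a,b)_∞: sgn(-75702)=−, sgn(-34847007)=−, so -1.
(a,b)_37: α=1, u≡25; β=1, v≡17 (mod 37); (25|37)=+1, (17|37)=-1; sign (−1)^0·+1^1·-1^1 = -1.
(a,b)_31: α=1, u≡7; β=1, v≡20 (mod 31); (7|31)=+1, (20|31)=+1; sign (−1)^1·+1^1·+1^1 = -1.
(a,b)_13: α=0, u≡4; β=1, v≡10 (mod 13); (4|13)=+1, (10|13)=+1; sign (−1)^0·+1^1·+1^0 = +1.
(a,b)_19: α=0, u≡15; β=1, v≡17 (mod 19); (15|19)=-1, (17|19)=+1; sign (−1)^0·-1^1·+1^0 = -1.
(a,b)_11: α=-1, u≡3; β=0, v≡1 (mod 11); (3|11)=+1, (1|11)=+1; sign (−1)^0·+1^0·+1^-1 = +1.
(a,b)_47: α=0, u≡31; β=2, v≡46 (mod 47); (31|47)=-1, (46|47)=-1; sign (−1)^0·-1^2·-1^0 = +1.
(a,b)_41: α=0, u≡40; β=1, v≡29 (mod 41); (40|41)=+1, (29|41)=-1; sign (−1)^0·+1^1·-1^0 = +1.
(a,b)_5: α=0, u≡3; β=-4, v≡3 (mod 5); (3|5)=-1, (3|5)=-1; sign (−1)^0·-1^-4·-1^0 = +1.
(a,b)_17: α=0, u≡13; β=2, v≡1 (mod 17); (13|17)=+1, (1|17)=+1; sign (−1)^0·+1^2·+1^0 = +1.
(a,b)_3: α=-1, u≡2; β=5, v≡1 (mod 3); (2|3)=-1, (1|3)=+1; sign (−1)^1·-1^5·+1^-1 = +1.
|Ram(-75702, -34847007)| = 4, even; anisotropic at {19, 31, 37, ∞}.

[19, 31, 37, inf]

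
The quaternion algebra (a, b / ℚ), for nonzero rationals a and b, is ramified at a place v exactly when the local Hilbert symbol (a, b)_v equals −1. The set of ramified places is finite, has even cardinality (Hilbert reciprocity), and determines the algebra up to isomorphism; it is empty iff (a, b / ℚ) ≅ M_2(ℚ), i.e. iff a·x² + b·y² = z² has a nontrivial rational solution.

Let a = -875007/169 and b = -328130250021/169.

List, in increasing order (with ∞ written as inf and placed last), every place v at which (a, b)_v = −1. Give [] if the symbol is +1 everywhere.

[43, inf]

(a, b) ≡ (-97223, -21) mod (ℚ^×)²; places V = {2, 3, 7, 13, 17, 19, 43, ∞}.
(a,b)_3: α=2, u≡1; β=5, v≡2 (mod 3); (1|3)=+1, (2|3)=-1; sign (−1)^0·+1^5·-1^2 = +1.
(a,b)_13: α=-2, u≡10; β=-2, v≡11 (mod 13); (10|13)=+1, (11|13)=-1; sign (−1)^0·+1^-2·-1^-2 = +1.
(a,b)_17: α=1, u≡12; β=2, v≡1 (mod 17); (12|17)=-1, (1|17)=+1; sign (−1)^0·-1^2·+1^1 = +1.
(a,b)_7: α=1, u≡5; β=1, v≡2 (mod 7); (5|7)=-1, (2|7)=+1; sign (−1)^1·-1^1·+1^1 = +1.
(a,b)_∞: sgn(-97223)=−, sgn(-21)=−, so -1.
(a,b)_43: α=1, u≡32; β=2, v≡2 (mod 43); (32|43)=-1, (2|43)=-1; sign (−1)^0·-1^2·-1^1 = -1.
(a,b)_2: α=0, β=0; u≡1, v≡3 (mod 8); ε(u)ε(v)=0·1, αω(v)=0·1, βω(u)=0·0; sum ≡ 0  ⇒  +1.
(a,b)_19: α=1, u≡8; β=2, v≡6 (mod 19); (8|19)=-1, (6|19)=+1; sign (−1)^0·-1^2·+1^1 = +1.
(-97223, -21 / ℚ) ramifies at {43, ∞}: a division algebra.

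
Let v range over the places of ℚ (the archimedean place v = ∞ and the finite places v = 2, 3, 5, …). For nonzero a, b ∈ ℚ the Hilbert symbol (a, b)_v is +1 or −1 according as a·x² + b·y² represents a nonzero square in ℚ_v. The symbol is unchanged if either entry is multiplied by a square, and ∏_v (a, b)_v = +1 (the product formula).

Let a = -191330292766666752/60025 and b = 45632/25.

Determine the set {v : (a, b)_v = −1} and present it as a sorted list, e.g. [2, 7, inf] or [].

[]

Mod squares: a ≡ -1134383, b ≡ 713. Check v ∈ {∞, 2, 3, 5, 7, 23, 31, 37, 43}.
v=3: a=3^4·(≡1), b=3^0·(≡2) mod 3; (1|3)=+1, (2|3)=-1; (−1)^{4·0·1}·(+1)^0·(-1)^4 = +1.
v=2: v_2(a)=12, v_2(b)=6; units ≡ 1, 1 (mod 8); ε·ε+αω+βω = 0·0+12·0+6·0 ≡ 0  ⇒  (a,b)_2 = +1.
v=43: a=43^1·(≡40), b=43^0·(≡21) mod 43; (40|43)=+1, (21|43)=+1; (−1)^{1·0·21}·(+1)^0·(+1)^1 = +1.
v=7: a=7^-4·(≡2), b=7^0·(≡5) mod 7; (2|7)=+1, (5|7)=-1; (−1)^{-4·0·3}·(+1)^0·(-1)^-4 = +1.
v=23: a=23^3·(≡14), b=23^1·(≡3) mod 23; (14|23)=-1, (3|23)=+1; (−1)^{3·1·11}·(-1)^1·(+1)^3 = +1.
v=37: a=37^1·(≡5), b=37^0·(≡33) mod 37; (5|37)=-1, (33|37)=+1; (−1)^{1·0·18}·(-1)^0·(+1)^1 = +1.
v=31: a=31^3·(≡25), b=31^1·(≡13) mod 31; (25|31)=+1, (13|31)=-1; (−1)^{3·1·15}·(+1)^1·(-1)^3 = +1.
v=5: a=5^-2·(≡3), b=5^-2·(≡2) mod 5; (3|5)=-1, (2|5)=-1; (−1)^{-2·-2·2}·(-1)^-2·(-1)^-2 = +1.
v=∞: -1134383 < 0 and 713 > 0  ⇒  (a,b)_∞ = +1.
Every local symbol is +1, so the conic -1134383·x² + 713·y² = z² has ℚ_v-points for all v and hence a ℚ-point; (a, b / ℚ) ≅ M_2(ℚ).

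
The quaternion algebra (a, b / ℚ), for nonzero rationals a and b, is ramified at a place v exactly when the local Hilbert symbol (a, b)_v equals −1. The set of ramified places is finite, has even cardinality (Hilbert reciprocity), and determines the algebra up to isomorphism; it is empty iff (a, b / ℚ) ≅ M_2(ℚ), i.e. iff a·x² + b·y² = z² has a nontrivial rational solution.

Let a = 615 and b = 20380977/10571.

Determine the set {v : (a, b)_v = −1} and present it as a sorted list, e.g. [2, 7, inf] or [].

[2, 3, 5, 11, 17, 41]

(a, b) ≡ (615, 7667) mod (ℚ^×)²; places V = {2, 3, 5, 11, 17, 19, 31, 41, ∞}.
(a,b)_41: α=1, u≡15; β=1, v≡4 (mod 41); (15|41)=-1, (4|41)=+1; sign (−1)^0·-1^1·+1^1 = -1.
(a,b)_2: α=0, β=0; u≡7, v≡3 (mod 8); ε(u)ε(v)=1·1, αω(v)=0·1, βω(u)=0·0; sum ≡ 1  ⇒  -1.
(a,b)_31: α=0, u≡26; β=-2, v≡25 (mod 31); (26|31)=-1, (25|31)=+1; sign (−1)^0·-1^-2·+1^0 = +1.
(a,b)_11: α=0, u≡10; β=-1, v≡3 (mod 11); (10|11)=-1, (3|11)=+1; sign (−1)^0·-1^-1·+1^0 = -1.
(a,b)_5: α=1, u≡3; β=0, v≡2 (mod 5); (3|5)=-1, (2|5)=-1; sign (−1)^0·-1^0·-1^1 = -1.
(a,b)_3: α=1, u≡1; β=4, v≡2 (mod 3); (1|3)=+1, (2|3)=-1; sign (−1)^0·+1^4·-1^1 = -1.
(a,b)_17: α=0, u≡3; β=1, v≡9 (mod 17); (3|17)=-1, (9|17)=+1; sign (−1)^0·-1^1·+1^0 = -1.
(a,b)_19: α=0, u≡7; β=2, v≡12 (mod 19); (7|19)=+1, (12|19)=-1; sign (−1)^0·+1^2·-1^0 = +1.
(a,b)_∞: sgn(615)=+, sgn(7667)=+, so +1.
|Ram(615, 7667)| = 6, even; anisotropic at {2, 3, 5, 11, 17, 41}.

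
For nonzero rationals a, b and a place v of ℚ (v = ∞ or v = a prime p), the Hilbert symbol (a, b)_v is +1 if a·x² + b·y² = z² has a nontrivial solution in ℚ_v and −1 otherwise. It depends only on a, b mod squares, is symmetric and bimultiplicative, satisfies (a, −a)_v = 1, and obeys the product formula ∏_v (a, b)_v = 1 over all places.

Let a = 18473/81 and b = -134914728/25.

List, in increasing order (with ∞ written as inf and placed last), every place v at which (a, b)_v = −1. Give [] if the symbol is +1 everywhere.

[3, 13]

Mod squares: a ≡ 377, b ≡ -199578. Check v ∈ {∞, 2, 3, 5, 7, 13, 29, 31, 37}.
v=7: a=7^2·(≡5), b=7^0·(≡6) mod 7; (5|7)=-1, (6|7)=-1; (−1)^{2·0·3}·(-1)^0·(-1)^2 = +1.
v=∞: 377 > 0 and -199578 < 0  ⇒  (a,b)_∞ = +1.
v=37: a=37^0·(≡12), b=37^1·(≡18) mod 37; (12|37)=+1, (18|37)=-1; (−1)^{0·1·18}·(+1)^1·(-1)^0 = +1.
v=5: a=5^0·(≡3), b=5^-2·(≡2) mod 5; (3|5)=-1, (2|5)=-1; (−1)^{0·-2·2}·(-1)^-2·(-1)^0 = +1.
v=3: a=3^-4·(≡2), b=3^1·(≡2) mod 3; (2|3)=-1, (2|3)=-1; (−1)^{-4·1·1}·(-1)^1·(-1)^-4 = -1.
v=2: v_2(a)=0, v_2(b)=3; units ≡ 1, 3 (mod 8); ε·ε+αω+βω = 0·1+0·1+3·0 ≡ 0  ⇒  (a,b)_2 = +1.
v=31: a=31^0·(≡8), b=31^1·(≡10) mod 31; (8|31)=+1, (10|31)=+1; (−1)^{0·1·15}·(+1)^1·(+1)^0 = +1.
v=13: a=13^1·(≡10), b=13^2·(≡8) mod 13; (10|13)=+1, (8|13)=-1; (−1)^{1·2·6}·(+1)^2·(-1)^1 = -1.
v=29: a=29^1·(≡5), b=29^1·(≡13) mod 29; (5|29)=+1, (13|29)=+1; (−1)^{1·1·14}·(+1)^1·(+1)^1 = +1.
(377, -199578 / ℚ) ramifies at {3, 13}: a division algebra.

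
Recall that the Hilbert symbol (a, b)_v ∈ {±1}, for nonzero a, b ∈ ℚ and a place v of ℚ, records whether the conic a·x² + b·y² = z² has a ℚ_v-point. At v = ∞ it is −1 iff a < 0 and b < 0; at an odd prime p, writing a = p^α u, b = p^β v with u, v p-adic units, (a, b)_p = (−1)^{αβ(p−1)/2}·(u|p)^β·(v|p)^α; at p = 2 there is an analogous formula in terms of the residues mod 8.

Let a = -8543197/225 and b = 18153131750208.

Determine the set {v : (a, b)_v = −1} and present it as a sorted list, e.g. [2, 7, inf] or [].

[31, 43]

(a, b) ≡ (-8543197, 113477) mod (ℚ^×)²; places V = {2, 3, 5, 7, 13, 17, 29, 31, 43, ∞}.
(a,b)_29: α=1, u≡14; β=1, v≡26 (mod 29); (14|29)=-1, (26|29)=-1; sign (−1)^0·-1^1·-1^1 = +1.
(a,b)_5: α=-2, u≡2; β=0, v≡3 (mod 5); (2|5)=-1, (3|5)=-1; sign (−1)^0·-1^0·-1^-2 = +1.
(a,b)_2: α=0, β=6; u≡3, v≡5 (mod 8); ε(u)ε(v)=1·0, αω(v)=0·1, βω(u)=6·1; sum ≡ 0  ⇒  +1.
(a,b)_31: α=1, u≡12; β=2, v≡22 (mod 31); (12|31)=-1, (22|31)=-1; sign (−1)^0·-1^2·-1^1 = -1.
(a,b)_∞: sgn(-8543197)=−, sgn(113477)=+, so +1.
(a,b)_43: α=1, u≡11; β=1, v≡17 (mod 43); (11|43)=+1, (17|43)=+1; sign (−1)^1·+1^1·+1^1 = -1.
(a,b)_7: α=0, u≡2; β=1, v≡6 (mod 7); (2|7)=+1, (6|7)=-1; sign (−1)^0·+1^1·-1^0 = +1.
(a,b)_13: α=1, u≡5; β=1, v≡6 (mod 13); (5|13)=-1, (6|13)=-1; sign (−1)^0·-1^1·-1^1 = +1.
(a,b)_3: α=-2, u≡2; β=2, v≡2 (mod 3); (2|3)=-1, (2|3)=-1; sign (−1)^0·-1^2·-1^-2 = +1.
(a,b)_17: α=1, u≡16; β=2, v≡15 (mod 17); (16|17)=+1, (15|17)=+1; sign (−1)^0·+1^2·+1^1 = +1.
|Ram(-8543197, 113477)| = 2, even; anisotropic at {31, 43}.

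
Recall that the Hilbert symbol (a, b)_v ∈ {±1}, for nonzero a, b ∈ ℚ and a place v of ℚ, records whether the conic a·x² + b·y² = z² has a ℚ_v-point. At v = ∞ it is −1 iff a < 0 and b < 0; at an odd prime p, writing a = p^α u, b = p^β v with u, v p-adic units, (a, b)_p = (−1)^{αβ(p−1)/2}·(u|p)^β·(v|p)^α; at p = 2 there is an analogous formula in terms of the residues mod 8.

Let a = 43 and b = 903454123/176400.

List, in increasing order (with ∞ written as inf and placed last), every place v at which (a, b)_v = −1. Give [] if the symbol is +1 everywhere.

[2, 37]

Mod squares: a ≡ 43, b ≡ 20683. Check v ∈ {∞, 2, 3, 5, 7, 11, 13, 19, 37, 43}.
v=37: a=37^0·(≡6), b=37^1·(≡4) mod 37; (6|37)=-1, (4|37)=+1; (−1)^{0·1·18}·(-1)^1·(+1)^0 = -1.
v=5: a=5^0·(≡3), b=5^-2·(≡3) mod 5; (3|5)=-1, (3|5)=-1; (−1)^{0·-2·2}·(-1)^-2·(-1)^0 = +1.
v=43: a=43^1·(≡1), b=43^1·(≡39) mod 43; (1|43)=+1, (39|43)=-1; (−1)^{1·1·21}·(+1)^1·(-1)^1 = +1.
v=∞: 43 > 0 and 20683 > 0  ⇒  (a,b)_∞ = +1.
v=11: a=11^0·(≡10), b=11^2·(≡4) mod 11; (10|11)=-1, (4|11)=+1; (−1)^{0·2·5}·(-1)^2·(+1)^0 = +1.
v=2: v_2(a)=0, v_2(b)=-4; units ≡ 3, 3 (mod 8); ε·ε+αω+βω = 1·1+0·1+-4·1 ≡ 1  ⇒  (a,b)_2 = -1.
v=7: a=7^0·(≡1), b=7^-2·(≡6) mod 7; (1|7)=+1, (6|7)=-1; (−1)^{0·-2·3}·(+1)^-2·(-1)^0 = +1.
v=3: a=3^0·(≡1), b=3^-2·(≡1) mod 3; (1|3)=+1, (1|3)=+1; (−1)^{0·-2·1}·(+1)^-2·(+1)^0 = +1.
v=13: a=13^0·(≡4), b=13^1·(≡6) mod 13; (4|13)=+1, (6|13)=-1; (−1)^{0·1·6}·(+1)^1·(-1)^0 = +1.
v=19: a=19^0·(≡5), b=19^2·(≡5) mod 19; (5|19)=+1, (5|19)=+1; (−1)^{0·2·9}·(+1)^2·(+1)^0 = +1.
(43, 20683 / ℚ) ramifies at {2, 37}: a division algebra.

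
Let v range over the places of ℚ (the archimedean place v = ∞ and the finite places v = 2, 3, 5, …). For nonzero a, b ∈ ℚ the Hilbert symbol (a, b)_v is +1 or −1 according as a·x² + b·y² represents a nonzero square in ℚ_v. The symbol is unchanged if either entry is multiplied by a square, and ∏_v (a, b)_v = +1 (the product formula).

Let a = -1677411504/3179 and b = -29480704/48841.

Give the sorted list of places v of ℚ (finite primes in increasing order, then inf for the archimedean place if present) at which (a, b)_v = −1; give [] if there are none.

(a, b) ≡ (-209, -319) mod (ℚ^×)²; places V = {2, 3, 11, 13, 17, 19, 29, ∞}.
(a,b)_3: α=8, u≡1; β=0, v≡2 (mod 3); (1|3)=+1, (2|3)=-1; sign (−1)^0·+1^0·-1^8 = +1.
(a,b)_2: α=4, β=8; u≡7, v≡1 (mod 8); ε(u)ε(v)=1·0, αω(v)=4·0, βω(u)=8·0; sum ≡ 0  ⇒  +1.
(a,b)_11: α=-1, u≡4; β=1, v≡9 (mod 11); (4|11)=+1, (9|11)=+1; sign (−1)^1·+1^1·+1^-1 = -1.
(a,b)_17: α=-2, u≡14; β=-2, v≡1 (mod 17); (14|17)=-1, (1|17)=+1; sign (−1)^0·-1^-2·+1^-2 = +1.
(a,b)_∞: sgn(-209)=−, sgn(-319)=−, so -1.
(a,b)_19: α=1, u≡15; β=2, v≡5 (mod 19); (15|19)=-1, (5|19)=+1; sign (−1)^0·-1^2·+1^1 = +1.
(a,b)_13: α=0, u≡9; β=-2, v≡11 (mod 13); (9|13)=+1, (11|13)=-1; sign (−1)^0·+1^-2·-1^0 = +1.
(a,b)_29: α=2, u≡1; β=1, v≡27 (mod 29); (1|29)=+1, (27|29)=-1; sign (−1)^0·+1^1·-1^2 = +1.
|Ram(-209, -319)| = 2, even; anisotropic at {11, ∞}.

[11, inf]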